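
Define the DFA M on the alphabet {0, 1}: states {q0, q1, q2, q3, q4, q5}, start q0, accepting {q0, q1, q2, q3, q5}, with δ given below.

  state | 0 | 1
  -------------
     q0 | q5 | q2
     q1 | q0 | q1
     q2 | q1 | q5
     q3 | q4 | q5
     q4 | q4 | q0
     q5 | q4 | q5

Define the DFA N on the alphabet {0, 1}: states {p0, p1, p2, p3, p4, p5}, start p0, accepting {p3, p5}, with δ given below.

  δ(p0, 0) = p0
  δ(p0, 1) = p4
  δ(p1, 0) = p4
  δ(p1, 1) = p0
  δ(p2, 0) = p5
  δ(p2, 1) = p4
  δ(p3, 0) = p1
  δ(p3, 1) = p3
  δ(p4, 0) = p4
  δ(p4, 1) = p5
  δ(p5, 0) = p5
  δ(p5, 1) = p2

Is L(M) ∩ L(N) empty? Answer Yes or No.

The string 11 is accepted by both M and N.
Hence L(M) ∩ L(N) ≠ ∅.

No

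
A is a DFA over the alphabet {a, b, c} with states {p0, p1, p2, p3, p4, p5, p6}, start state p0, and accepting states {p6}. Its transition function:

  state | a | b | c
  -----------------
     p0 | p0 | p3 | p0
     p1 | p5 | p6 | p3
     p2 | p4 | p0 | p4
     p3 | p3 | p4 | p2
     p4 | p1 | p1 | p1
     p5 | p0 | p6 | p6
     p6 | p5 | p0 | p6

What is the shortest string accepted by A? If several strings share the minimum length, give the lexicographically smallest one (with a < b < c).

A breadth-first search from p0 reaches an accepting state first via the path p0 → p3 → p4 → p1 → p6 on input bbab.
No string of length < 4 is accepted (BFS exhausts all shorter strings without reaching an accepting state), and bbab is the lexicographically least accepting string of length 4.

bbab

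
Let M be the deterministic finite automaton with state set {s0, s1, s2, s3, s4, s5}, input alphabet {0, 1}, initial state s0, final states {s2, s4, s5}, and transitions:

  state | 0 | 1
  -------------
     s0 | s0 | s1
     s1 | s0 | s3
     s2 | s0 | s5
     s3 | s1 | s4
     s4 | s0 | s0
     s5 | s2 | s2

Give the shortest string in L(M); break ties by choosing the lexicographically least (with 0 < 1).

A breadth-first search from s0 reaches an accepting state first via the path s0 → s1 → s3 → s4 on input 111.
No string of length < 3 is accepted (BFS exhausts all shorter strings without reaching an accepting state), and 111 is the lexicographically least accepting string of length 3.

111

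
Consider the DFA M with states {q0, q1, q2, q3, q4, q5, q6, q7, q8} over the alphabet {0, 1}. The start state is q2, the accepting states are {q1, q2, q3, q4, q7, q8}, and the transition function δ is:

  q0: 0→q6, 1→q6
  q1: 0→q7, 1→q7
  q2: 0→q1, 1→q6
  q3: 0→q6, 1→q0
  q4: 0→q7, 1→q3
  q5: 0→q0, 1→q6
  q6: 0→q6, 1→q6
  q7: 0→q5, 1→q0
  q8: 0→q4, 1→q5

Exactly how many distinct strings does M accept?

The useful subgraph on states {q1, q2, q7} is acyclic, so L(M) is finite; the longest accepting path visits 3 useful states, giving maximum string length 2.
Counting accepting paths from q2 by length: 1 of length 0, 1 of length 1, 2 of length 2. Total 4.

4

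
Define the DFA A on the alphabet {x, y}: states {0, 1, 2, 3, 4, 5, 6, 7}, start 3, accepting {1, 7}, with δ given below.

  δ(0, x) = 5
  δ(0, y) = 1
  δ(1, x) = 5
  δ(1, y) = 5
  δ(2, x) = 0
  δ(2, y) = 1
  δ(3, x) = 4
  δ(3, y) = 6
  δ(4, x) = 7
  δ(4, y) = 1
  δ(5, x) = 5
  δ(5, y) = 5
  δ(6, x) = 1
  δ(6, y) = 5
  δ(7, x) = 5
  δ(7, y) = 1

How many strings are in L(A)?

The useful subgraph on states {1, 3, 4, 6, 7} is acyclic, so L(A) is finite; the longest accepting path visits 4 useful states, giving maximum string length 3.
Counting accepting paths from 3 by length: 3 of length 2, 1 of length 3. Total 4.

4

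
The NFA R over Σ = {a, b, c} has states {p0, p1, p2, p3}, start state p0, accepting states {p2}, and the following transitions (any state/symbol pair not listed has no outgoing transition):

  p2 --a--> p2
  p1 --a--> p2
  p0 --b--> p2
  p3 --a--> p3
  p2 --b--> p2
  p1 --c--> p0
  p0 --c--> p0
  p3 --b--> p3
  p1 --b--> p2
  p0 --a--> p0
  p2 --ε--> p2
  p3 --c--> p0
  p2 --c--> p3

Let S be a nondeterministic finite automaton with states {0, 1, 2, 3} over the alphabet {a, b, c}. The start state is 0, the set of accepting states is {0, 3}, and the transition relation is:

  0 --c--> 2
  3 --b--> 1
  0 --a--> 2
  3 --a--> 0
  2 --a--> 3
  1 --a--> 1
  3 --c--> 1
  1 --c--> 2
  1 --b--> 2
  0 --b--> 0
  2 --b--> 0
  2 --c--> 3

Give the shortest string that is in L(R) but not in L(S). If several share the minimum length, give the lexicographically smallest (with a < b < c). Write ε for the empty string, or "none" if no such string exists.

The string ba is accepted by R but not by S.
No shorter string lies in the difference, and ba is the lexicographically first length-2 string in L(R) \ L(S).

ba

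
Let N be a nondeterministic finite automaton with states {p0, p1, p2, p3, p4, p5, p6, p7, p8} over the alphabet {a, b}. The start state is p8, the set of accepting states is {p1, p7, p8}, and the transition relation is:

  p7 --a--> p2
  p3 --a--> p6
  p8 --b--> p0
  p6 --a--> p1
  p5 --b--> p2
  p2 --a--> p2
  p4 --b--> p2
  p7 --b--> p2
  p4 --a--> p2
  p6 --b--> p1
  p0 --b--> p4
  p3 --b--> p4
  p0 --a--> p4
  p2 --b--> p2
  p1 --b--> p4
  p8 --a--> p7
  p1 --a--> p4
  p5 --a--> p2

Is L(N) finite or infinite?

finite

The useful states (reachable from p8 and able to reach an accepting state) are {p7, p8}.
Restricted to these states the transition graph has no cycle, so every accepting path has bounded length and L is finite.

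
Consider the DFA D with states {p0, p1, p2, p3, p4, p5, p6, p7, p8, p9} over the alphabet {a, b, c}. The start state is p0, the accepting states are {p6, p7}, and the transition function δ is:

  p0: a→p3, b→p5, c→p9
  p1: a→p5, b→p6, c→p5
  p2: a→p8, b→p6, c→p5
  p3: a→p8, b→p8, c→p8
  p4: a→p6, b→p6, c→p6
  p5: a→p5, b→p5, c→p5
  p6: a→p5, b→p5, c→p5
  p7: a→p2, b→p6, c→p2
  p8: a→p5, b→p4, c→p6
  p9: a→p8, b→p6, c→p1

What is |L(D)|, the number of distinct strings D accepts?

The useful subgraph on states {p0, p1, p3, p4, p6, p8, p9} is acyclic, so L(D) is finite; the longest accepting path visits 5 useful states, giving maximum string length 4.
Counting accepting paths from p0 by length: 1 of length 2, 5 of length 3, 12 of length 4. Total 18.

18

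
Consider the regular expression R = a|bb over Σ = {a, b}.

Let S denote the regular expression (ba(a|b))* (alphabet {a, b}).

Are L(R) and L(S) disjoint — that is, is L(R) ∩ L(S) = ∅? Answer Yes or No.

Yes

Converting the expression R to a DFA (subset construction, then merging equivalent states) gives the minimal DFA with states {r0, r1, r2, r3}, start state r0, accepting states {r1} and transitions r0: a→r1, b→r2; r1: a→r3, b→r3; r2: a→r3, b→r1; r3: a→r3, b→r3.
Converting the expression S to a DFA (subset construction, then merging equivalent states) gives the minimal DFA with states {s0, s1, s2, s3}, start state s0, accepting states {s0} and transitions s0: a→s1, b→s2; s1: a→s1, b→s1; s2: a→s3, b→s1; s3: a→s0, b→s0.
Exploring the product automaton R × S from the start pair (r0, s0), following both machines on each input symbol, reaches 7 state pairs: (r0, s0), (r1, s1), (r2, s2), (r3, s1), (r3, s3), (r3, s0), (r3, s2).
R accepts in {r1} and S accepts in {s0}; no reachable pair has both components accepting, so no string drives both machines to acceptance simultaneously and L(R) ∩ L(S) = ∅.
So no string is accepted by both, and the intersection is empty.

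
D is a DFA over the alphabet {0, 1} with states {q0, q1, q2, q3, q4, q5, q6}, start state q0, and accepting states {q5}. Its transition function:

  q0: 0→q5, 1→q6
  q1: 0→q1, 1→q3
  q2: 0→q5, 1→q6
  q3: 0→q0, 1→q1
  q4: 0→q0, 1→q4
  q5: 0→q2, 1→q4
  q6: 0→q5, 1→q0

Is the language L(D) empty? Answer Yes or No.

No

The string 0 is accepted: the run q0 → q5 ends in the accepting state q5.
Since at least one string is accepted, L(D) is not empty.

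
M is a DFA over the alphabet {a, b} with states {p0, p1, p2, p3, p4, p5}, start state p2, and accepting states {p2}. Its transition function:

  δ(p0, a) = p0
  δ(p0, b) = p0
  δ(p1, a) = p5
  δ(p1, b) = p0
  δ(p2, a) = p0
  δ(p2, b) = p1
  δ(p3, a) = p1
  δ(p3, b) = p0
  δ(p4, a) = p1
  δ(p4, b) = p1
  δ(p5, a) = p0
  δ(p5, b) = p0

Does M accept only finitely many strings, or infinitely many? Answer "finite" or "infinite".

finite

The useful states (reachable from p2 and able to reach an accepting state) are {p2}.
Restricted to these states the transition graph has no cycle, so every accepting path has bounded length and L is finite.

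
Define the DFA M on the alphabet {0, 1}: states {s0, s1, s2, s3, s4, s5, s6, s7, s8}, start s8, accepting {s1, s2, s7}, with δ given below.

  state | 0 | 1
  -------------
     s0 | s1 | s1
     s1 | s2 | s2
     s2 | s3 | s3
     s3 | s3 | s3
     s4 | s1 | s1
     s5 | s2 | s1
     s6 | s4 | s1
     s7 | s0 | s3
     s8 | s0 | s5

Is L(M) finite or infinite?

The useful states (reachable from s8 and able to reach an accepting state) are {s0, s1, s2, s5, s8}.
Restricted to these states the transition graph has no cycle, so every accepting path has bounded length and L is finite.

finite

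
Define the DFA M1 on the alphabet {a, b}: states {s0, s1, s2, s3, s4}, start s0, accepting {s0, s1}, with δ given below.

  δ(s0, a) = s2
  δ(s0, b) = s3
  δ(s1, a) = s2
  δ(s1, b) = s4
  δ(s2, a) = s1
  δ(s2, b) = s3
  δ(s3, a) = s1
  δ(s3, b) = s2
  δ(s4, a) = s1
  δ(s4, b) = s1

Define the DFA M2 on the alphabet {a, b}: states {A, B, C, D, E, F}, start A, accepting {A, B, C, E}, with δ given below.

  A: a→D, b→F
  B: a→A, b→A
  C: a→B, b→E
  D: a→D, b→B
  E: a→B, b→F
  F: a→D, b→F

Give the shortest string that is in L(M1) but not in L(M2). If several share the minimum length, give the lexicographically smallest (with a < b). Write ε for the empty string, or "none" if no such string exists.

The string aa is accepted by M1 but not by M2.
No shorter string lies in the difference, and aa is the lexicographically first length-2 string in L(M1) \ L(M2).

aa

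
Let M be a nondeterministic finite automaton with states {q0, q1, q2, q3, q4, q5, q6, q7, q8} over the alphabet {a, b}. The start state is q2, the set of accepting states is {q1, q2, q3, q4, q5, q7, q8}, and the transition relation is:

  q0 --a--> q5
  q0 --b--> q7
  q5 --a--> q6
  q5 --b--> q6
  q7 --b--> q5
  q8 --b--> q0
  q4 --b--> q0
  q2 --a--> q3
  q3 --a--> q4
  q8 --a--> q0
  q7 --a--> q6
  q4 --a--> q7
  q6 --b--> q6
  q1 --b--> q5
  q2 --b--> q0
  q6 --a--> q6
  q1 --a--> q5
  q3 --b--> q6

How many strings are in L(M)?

The useful subgraph on states {q0, q2, q3, q4, q5, q7} is acyclic, so L(M) is finite; the longest accepting path visits 6 useful states, giving maximum string length 5.
Counting accepting paths from q2 by length: 1 of length 0, 1 of length 1, 3 of length 2, 2 of length 3, 3 of length 4, 1 of length 5. Total 11.

11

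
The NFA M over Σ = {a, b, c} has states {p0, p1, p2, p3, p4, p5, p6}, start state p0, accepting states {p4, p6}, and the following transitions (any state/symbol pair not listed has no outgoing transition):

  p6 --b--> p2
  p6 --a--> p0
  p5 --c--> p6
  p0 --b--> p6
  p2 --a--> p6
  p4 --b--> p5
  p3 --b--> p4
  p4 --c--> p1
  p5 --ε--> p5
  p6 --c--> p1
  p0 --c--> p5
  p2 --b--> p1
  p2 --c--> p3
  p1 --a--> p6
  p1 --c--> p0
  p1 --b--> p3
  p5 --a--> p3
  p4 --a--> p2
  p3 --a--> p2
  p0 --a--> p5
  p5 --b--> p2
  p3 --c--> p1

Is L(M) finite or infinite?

State p0 is reachable from the start and can reach an accepting state, and it lies on the cycle p0 → p5 → p2 → p1 → p0.
Traversing that cycle any number of times yields accepted strings of unbounded length, so the language is infinite.

infinite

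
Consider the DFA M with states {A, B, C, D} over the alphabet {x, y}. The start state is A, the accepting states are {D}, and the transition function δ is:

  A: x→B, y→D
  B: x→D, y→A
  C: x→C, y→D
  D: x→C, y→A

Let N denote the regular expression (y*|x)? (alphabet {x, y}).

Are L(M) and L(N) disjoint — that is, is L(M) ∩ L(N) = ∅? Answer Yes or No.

No

The string y is accepted by both M and N.
Hence L(M) ∩ L(N) ≠ ∅.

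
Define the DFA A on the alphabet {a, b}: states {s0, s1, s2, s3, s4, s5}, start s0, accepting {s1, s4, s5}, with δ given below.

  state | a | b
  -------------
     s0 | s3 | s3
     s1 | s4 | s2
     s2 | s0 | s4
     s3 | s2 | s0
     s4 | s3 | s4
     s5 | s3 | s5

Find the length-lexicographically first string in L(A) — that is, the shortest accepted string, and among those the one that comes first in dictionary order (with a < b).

A breadth-first search from s0 reaches an accepting state first via the path s0 → s3 → s2 → s4 on input aab.
No string of length < 3 is accepted (BFS exhausts all shorter strings without reaching an accepting state), and aab is the lexicographically least accepting string of length 3.

aab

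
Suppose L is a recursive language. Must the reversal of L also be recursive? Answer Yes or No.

Reverse the input on the tape and then run the decider for L; this halts and accepts exactly Lᴿ.
So the recursive languages are closed under reversal.

Yes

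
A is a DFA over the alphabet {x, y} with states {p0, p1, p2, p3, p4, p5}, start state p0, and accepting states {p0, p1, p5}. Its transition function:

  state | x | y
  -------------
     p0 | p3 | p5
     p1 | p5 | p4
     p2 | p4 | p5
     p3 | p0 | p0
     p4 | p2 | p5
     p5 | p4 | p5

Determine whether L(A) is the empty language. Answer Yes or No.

The empty string ε is accepted: the run p0 ends in the accepting state p0.
Since at least one string is accepted, L(A) is not empty.

No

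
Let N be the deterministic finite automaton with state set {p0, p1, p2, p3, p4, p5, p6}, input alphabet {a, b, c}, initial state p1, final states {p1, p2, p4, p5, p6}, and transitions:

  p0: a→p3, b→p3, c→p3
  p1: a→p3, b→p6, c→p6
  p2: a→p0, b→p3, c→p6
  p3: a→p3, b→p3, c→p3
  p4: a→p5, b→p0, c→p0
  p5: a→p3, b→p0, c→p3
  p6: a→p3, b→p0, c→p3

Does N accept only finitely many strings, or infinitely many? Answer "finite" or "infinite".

The useful states (reachable from p1 and able to reach an accepting state) are {p1, p6}.
Restricted to these states the transition graph has no cycle, so every accepting path has bounded length and L is finite.

finite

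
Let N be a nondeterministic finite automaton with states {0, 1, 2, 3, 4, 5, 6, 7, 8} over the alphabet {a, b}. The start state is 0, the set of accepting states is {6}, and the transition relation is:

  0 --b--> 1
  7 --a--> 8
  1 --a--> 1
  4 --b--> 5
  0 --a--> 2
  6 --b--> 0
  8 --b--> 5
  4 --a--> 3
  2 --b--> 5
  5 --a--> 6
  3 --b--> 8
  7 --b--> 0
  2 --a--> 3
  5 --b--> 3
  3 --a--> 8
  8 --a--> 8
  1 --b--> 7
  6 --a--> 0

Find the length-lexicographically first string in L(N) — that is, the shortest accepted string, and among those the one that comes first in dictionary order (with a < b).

aba

A breadth-first search from 0 reaches an accepting state first via the path 0 → 2 → 5 → 6 on input aba.
No string of length < 3 is accepted (BFS exhausts all shorter strings without reaching an accepting state), and aba is the lexicographically least accepting string of length 3.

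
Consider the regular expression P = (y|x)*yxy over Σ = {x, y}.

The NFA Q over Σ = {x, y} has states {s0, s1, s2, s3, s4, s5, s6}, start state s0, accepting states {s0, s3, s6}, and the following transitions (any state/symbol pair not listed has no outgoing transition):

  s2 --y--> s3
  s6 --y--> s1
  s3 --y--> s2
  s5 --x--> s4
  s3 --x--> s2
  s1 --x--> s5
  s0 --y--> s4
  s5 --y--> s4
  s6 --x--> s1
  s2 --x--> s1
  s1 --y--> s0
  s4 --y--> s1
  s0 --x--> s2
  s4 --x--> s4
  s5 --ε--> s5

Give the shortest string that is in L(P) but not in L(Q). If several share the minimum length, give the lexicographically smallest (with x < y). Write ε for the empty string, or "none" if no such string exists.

The string yxy is accepted by P but not by Q.
No shorter string lies in the difference, and yxy is the lexicographically first length-3 string in L(P) \ L(Q).

yxy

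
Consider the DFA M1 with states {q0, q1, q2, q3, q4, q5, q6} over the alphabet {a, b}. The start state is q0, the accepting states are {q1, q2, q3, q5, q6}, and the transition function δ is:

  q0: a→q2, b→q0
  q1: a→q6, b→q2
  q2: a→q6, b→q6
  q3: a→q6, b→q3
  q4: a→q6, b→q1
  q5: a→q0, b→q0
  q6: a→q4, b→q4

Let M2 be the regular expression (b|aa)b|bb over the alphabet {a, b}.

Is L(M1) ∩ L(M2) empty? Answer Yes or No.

Converting the expression M2 to a DFA (subset construction, then merging equivalent states) gives the minimal DFA with states {r0, r1, r2, r3, r4}, start state r0, accepting states {r4} and transitions r0: a→r1, b→r2; r1: a→r2, b→r3; r2: a→r3, b→r4; r3: a→r3, b→r3; r4: a→r3, b→r3.
Exploring the product automaton M1 × M2 from the start pair (q0, r0), following both machines on each input symbol, reaches 11 state pairs: (q0, r0), (q2, r1), (q0, r2), (q6, r2), (q6, r3), (q2, r3), (q0, r4), (q4, r3), (q4, r4), (q0, r3), (q1, r3).
M1 accepts in {q1, q2, q3, q5, q6} and M2 accepts in {r4}; no reachable pair has both components accepting, so no string drives both machines to acceptance simultaneously and L(M1) ∩ L(M2) = ∅.
So no string is accepted by both, and the intersection is empty.

Yes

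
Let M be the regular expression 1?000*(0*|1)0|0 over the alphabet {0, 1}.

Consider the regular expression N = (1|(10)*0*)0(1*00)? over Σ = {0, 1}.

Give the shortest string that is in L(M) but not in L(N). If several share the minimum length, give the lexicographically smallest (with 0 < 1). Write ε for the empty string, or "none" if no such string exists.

The string 0010 is accepted by M but not by N.
No shorter string lies in the difference, and 0010 is the lexicographically first length-4 string in L(M) \ L(N).

0010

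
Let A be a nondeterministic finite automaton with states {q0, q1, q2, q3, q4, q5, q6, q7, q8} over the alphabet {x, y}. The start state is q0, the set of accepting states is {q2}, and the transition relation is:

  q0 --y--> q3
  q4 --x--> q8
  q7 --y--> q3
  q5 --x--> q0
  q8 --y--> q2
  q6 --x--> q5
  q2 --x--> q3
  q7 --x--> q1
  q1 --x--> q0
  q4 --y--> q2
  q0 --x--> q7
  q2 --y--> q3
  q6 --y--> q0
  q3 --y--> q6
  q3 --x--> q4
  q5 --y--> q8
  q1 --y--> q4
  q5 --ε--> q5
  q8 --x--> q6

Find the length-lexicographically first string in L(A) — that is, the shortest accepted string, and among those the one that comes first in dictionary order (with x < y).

A breadth-first search from q0 reaches an accepting state first via the path q0 → q3 → q4 → q2 on input yxy.
No string of length < 3 is accepted (BFS exhausts all shorter strings without reaching an accepting state), and yxy is the lexicographically least accepting string of length 3.

yxy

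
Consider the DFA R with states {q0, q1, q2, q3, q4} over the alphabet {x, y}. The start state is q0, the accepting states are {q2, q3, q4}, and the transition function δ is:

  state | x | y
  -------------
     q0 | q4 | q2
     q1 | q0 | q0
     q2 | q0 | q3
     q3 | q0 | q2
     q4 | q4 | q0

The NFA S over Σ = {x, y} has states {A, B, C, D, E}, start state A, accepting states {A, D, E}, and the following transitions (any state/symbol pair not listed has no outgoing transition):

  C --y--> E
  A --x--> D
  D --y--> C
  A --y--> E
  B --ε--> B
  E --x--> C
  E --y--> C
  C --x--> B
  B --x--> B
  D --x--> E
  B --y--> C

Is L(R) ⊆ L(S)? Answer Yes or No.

No

The string yy is in L(R) but not in L(S).
So L(R) ⊄ L(S).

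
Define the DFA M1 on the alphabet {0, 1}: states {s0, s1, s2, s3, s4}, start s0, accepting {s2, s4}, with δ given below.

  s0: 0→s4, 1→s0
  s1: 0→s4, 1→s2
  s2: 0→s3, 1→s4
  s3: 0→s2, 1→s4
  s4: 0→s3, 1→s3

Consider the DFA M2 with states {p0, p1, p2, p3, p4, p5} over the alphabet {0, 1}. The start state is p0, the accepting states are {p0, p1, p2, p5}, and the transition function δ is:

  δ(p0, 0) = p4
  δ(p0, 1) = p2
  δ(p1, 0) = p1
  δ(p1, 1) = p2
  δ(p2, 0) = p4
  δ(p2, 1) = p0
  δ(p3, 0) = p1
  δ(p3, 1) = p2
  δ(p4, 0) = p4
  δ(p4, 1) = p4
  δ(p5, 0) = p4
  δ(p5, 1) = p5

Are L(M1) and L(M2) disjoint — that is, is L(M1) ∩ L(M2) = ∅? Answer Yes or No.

Exploring the product automaton M1 × M2 from the start pair (s0, p0), following both machines on each input symbol, reaches 5 state pairs: (s0, p0), (s4, p4), (s0, p2), (s3, p4), (s2, p4).
M1 accepts in {s2, s4} and M2 accepts in {p0, p1, p2, p5}; no reachable pair has both components accepting, so no string drives both machines to acceptance simultaneously and L(M1) ∩ L(M2) = ∅.
So no string is accepted by both, and the intersection is empty.

Yes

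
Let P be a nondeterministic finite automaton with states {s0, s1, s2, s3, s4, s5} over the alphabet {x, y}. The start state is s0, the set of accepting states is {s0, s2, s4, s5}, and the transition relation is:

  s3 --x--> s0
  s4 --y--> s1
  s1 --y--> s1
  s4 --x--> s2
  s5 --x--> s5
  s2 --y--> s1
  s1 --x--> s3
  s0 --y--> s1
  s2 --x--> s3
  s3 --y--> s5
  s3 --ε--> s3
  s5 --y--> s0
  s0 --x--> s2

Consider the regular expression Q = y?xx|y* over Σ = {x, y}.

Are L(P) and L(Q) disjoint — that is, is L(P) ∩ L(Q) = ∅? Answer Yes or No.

No

The empty string ε is accepted by both P and Q.
Hence L(P) ∩ L(Q) ≠ ∅.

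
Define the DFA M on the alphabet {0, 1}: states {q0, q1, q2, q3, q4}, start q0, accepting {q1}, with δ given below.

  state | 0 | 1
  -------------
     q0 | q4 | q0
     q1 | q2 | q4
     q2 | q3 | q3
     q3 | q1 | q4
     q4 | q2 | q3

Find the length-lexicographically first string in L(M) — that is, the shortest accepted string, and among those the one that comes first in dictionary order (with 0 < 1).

A breadth-first search from q0 reaches an accepting state first via the path q0 → q4 → q3 → q1 on input 010.
No string of length < 3 is accepted (BFS exhausts all shorter strings without reaching an accepting state), and 010 is the lexicographically least accepting string of length 3.

010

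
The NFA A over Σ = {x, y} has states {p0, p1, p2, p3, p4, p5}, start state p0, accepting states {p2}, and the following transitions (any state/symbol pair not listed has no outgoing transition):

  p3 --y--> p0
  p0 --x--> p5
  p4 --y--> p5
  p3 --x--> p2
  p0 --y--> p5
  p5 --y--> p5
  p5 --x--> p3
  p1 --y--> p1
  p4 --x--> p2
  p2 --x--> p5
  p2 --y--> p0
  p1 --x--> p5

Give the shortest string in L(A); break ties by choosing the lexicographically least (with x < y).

xxx

A breadth-first search from p0 reaches an accepting state first via the path p0 → p5 → p3 → p2 on input xxx.
No string of length < 3 is accepted (BFS exhausts all shorter strings without reaching an accepting state), and xxx is the lexicographically least accepting string of length 3.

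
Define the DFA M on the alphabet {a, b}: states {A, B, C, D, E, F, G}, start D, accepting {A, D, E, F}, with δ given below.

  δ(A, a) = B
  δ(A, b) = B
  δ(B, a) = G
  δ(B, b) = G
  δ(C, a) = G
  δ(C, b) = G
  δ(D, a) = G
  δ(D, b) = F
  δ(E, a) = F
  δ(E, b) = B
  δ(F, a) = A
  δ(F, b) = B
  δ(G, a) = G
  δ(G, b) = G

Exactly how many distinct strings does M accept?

The useful subgraph on states {A, D, F} is acyclic, so L(M) is finite; the longest accepting path visits 3 useful states, giving maximum string length 2.
Counting accepting paths from D by length: 1 of length 0, 1 of length 1, 1 of length 2. Total 3.

3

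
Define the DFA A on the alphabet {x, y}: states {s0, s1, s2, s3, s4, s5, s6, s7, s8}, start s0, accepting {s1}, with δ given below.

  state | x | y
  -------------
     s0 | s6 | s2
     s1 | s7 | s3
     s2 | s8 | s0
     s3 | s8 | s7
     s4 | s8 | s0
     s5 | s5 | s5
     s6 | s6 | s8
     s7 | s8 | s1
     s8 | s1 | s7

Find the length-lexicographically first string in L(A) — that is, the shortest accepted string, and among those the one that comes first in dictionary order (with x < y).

xyx

A breadth-first search from s0 reaches an accepting state first via the path s0 → s6 → s8 → s1 on input xyx.
No string of length < 3 is accepted (BFS exhausts all shorter strings without reaching an accepting state), and xyx is the lexicographically least accepting string of length 3.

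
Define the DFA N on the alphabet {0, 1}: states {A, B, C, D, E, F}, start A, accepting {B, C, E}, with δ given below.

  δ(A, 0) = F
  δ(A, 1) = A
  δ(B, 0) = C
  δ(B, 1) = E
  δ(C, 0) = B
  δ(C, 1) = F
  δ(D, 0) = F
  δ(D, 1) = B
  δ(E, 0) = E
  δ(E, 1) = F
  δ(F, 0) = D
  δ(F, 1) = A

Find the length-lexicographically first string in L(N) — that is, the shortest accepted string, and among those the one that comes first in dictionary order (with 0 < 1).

A breadth-first search from A reaches an accepting state first via the path A → F → D → B on input 001.
No string of length < 3 is accepted (BFS exhausts all shorter strings without reaching an accepting state), and 001 is the lexicographically least accepting string of length 3.

001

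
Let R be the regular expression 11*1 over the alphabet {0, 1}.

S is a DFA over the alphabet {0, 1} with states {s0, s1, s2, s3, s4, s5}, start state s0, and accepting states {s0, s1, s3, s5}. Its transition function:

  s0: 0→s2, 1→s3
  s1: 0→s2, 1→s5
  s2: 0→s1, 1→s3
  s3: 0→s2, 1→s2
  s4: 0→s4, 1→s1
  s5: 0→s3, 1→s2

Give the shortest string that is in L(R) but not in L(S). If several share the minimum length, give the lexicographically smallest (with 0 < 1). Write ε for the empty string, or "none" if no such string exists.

11

The string 11 is accepted by R but not by S.
No shorter string lies in the difference, and 11 is the lexicographically first length-2 string in L(R) \ L(S).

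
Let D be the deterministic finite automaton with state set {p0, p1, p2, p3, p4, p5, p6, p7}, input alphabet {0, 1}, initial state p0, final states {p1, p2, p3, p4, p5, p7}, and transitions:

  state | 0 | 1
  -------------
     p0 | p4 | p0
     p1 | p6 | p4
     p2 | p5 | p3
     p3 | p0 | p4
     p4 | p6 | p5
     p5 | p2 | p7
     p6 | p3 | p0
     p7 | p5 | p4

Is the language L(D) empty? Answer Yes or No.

The string 0 is accepted: the run p0 → p4 ends in the accepting state p4.
Since at least one string is accepted, L(D) is not empty.

No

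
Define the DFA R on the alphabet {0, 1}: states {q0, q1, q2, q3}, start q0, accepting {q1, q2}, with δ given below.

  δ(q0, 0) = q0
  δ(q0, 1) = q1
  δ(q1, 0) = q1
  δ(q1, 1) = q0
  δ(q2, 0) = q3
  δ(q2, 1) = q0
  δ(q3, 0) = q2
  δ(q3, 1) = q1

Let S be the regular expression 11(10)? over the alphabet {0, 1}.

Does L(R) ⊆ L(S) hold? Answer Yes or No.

No

The string 1 is in L(R) but not in L(S).
So L(R) ⊄ L(S).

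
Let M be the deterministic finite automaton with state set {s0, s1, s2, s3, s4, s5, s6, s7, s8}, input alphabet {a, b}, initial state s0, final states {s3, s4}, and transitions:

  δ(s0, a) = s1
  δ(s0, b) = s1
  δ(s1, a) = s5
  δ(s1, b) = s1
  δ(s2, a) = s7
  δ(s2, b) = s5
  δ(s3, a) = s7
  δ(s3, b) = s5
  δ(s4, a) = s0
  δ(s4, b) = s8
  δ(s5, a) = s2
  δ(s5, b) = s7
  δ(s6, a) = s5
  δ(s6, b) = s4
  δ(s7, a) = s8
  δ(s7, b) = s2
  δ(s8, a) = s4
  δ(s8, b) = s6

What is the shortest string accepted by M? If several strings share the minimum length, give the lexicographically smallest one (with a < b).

aabaa

A breadth-first search from s0 reaches an accepting state first via the path s0 → s1 → s5 → s7 → s8 → s4 on input aabaa.
No string of length < 5 is accepted (BFS exhausts all shorter strings without reaching an accepting state), and aabaa is the lexicographically least accepting string of length 5.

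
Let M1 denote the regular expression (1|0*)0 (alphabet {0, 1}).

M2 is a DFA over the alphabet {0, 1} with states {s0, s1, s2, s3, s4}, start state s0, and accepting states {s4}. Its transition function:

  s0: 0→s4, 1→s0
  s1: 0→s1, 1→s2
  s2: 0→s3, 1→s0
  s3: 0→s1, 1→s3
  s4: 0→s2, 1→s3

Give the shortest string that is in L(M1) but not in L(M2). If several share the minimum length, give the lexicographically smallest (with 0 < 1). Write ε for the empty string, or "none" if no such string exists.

00

The string 00 is accepted by M1 but not by M2.
No shorter string lies in the difference, and 00 is the lexicographically first length-2 string in L(M1) \ L(M2).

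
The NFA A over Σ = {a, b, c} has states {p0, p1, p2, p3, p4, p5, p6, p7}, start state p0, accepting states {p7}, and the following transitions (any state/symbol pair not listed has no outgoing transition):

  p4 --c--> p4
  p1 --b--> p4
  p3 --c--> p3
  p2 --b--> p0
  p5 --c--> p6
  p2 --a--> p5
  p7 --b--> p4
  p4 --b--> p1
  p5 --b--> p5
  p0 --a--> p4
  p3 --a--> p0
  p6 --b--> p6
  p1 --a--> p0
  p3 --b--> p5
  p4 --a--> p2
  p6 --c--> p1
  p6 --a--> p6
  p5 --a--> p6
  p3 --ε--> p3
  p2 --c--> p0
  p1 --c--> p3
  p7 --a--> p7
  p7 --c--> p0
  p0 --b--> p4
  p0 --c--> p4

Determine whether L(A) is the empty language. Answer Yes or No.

Yes

The states reachable from the start state are {p0, p1, p2, p3, p4, p5, p6}.
None of the accepting states {p7} is reachable, so no string is accepted and L(A) = ∅.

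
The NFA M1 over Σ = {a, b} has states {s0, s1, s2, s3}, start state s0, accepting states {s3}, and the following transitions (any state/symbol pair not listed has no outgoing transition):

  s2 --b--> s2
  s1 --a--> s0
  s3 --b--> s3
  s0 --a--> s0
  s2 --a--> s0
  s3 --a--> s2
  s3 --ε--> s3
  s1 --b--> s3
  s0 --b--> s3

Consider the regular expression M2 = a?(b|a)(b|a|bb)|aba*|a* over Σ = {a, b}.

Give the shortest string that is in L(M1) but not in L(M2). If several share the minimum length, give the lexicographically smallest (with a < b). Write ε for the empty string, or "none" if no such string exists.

The string b is accepted by M1 but not by M2.
No shorter string lies in the difference, and b is the lexicographically first length-1 string in L(M1) \ L(M2).

b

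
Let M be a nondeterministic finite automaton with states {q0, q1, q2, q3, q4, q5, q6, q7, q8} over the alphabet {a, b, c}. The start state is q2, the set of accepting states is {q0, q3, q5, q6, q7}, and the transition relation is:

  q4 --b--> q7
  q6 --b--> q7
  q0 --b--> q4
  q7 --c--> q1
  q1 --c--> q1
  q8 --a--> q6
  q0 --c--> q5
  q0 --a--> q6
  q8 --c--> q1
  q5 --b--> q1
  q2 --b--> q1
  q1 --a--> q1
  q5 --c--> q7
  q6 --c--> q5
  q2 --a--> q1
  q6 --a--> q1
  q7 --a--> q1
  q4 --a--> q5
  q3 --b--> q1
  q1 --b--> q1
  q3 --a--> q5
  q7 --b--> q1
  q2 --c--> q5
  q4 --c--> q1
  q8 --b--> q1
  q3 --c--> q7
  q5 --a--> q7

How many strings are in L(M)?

The useful subgraph on states {q2, q5, q7} is acyclic, so L(M) is finite; the longest accepting path visits 3 useful states, giving maximum string length 2.
Counting accepting paths from q2 by length: 1 of length 1, 2 of length 2. Total 3.

3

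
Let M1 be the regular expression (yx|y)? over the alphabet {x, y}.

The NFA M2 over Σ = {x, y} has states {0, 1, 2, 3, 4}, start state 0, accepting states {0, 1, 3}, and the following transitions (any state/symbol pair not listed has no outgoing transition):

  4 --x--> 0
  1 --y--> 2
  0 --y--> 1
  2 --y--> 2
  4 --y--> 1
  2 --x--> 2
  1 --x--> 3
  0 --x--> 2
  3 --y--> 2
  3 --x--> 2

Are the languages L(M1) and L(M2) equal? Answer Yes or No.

Yes

Converting the expression M1 to a DFA (subset construction, then merging equivalent states) gives the minimal DFA with states {r0, r1, r2, r3}, start state r0, accepting states {r0, r2, r3} and transitions r0: x→r1, y→r2; r1: x→r1, y→r1; r2: x→r3, y→r1; r3: x→r1, y→r1.
Exploring the product automaton M1 × M2 from the start pair (r0, 0), following both machines on each input symbol, reaches 4 state pairs: (r0, 0), (r1, 2), (r2, 1), (r3, 3).
M1 accepts in {r0, r2, r3} and M2 accepts in {0, 1, 3}. In every reachable pair the two components are either both accepting — (r0, 0), (r2, 1), (r3, 3) — or both non-accepting, so no string is accepted by exactly one of the machines: L(M1) \ L(M2) and L(M2) \ L(M1) are both empty.
Hence every string is accepted by M1 iff it is accepted by M2, and the two languages coincide.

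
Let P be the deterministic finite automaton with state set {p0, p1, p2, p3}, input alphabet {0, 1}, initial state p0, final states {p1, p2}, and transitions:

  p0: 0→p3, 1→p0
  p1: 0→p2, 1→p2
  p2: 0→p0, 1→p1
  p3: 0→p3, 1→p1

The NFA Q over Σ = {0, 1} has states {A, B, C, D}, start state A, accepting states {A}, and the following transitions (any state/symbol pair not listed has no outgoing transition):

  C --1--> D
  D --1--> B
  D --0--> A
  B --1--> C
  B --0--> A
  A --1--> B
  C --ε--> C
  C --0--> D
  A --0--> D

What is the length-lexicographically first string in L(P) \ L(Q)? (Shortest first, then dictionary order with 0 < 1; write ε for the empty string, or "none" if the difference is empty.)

01

The string 01 is accepted by P but not by Q.
No shorter string lies in the difference, and 01 is the lexicographically first length-2 string in L(P) \ L(Q).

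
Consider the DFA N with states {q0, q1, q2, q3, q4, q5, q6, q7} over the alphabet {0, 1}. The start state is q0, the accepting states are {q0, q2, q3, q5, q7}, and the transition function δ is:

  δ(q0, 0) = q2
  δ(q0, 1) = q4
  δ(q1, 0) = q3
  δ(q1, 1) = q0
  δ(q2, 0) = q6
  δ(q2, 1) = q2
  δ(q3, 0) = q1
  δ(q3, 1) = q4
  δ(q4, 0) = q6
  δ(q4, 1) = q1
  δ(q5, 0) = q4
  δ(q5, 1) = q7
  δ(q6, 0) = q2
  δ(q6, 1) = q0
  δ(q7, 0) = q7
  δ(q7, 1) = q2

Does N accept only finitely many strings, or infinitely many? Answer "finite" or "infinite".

State q2 is reachable from the start and can reach an accepting state, and it lies on the cycle q2 → q2.
Traversing that cycle any number of times yields accepted strings of unbounded length, so the language is infinite.

infinite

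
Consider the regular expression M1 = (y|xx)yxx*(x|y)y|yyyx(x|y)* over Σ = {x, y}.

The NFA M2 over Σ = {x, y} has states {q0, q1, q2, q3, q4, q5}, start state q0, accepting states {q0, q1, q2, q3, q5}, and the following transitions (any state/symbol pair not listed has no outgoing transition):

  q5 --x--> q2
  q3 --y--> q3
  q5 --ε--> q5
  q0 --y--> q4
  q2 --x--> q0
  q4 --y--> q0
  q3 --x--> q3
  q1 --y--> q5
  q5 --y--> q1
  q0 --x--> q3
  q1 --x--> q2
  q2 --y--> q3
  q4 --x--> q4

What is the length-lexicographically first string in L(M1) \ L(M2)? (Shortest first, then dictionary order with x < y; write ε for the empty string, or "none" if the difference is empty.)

yyyx

The string yyyx is accepted by M1 but not by M2.
No shorter string lies in the difference, and yyyx is the lexicographically first length-4 string in L(M1) \ L(M2).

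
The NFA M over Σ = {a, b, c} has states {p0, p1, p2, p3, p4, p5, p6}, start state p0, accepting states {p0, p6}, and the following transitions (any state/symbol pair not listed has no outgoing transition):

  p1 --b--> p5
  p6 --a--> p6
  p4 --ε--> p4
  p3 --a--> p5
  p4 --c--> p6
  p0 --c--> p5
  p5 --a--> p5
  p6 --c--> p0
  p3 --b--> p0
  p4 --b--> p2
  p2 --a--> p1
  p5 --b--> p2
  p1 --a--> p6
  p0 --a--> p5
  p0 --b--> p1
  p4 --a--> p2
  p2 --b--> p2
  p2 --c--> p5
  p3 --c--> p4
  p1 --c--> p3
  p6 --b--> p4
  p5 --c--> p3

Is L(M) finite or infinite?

State p0 is reachable from the start and can reach an accepting state, and it lies on the cycle p0 → p1 → p3 → p0.
Traversing that cycle any number of times yields accepted strings of unbounded length, so the language is infinite.

infinite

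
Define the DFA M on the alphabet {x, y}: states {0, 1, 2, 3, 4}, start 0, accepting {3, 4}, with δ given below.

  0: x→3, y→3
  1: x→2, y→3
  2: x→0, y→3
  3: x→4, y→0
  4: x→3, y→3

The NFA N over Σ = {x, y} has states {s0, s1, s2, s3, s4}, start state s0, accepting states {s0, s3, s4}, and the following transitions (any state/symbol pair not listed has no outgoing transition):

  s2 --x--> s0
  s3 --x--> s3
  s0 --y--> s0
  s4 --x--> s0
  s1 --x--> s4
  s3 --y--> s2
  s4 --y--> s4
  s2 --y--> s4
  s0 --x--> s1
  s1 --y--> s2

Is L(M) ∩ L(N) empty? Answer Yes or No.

The string y is accepted by both M and N.
Hence L(M) ∩ L(N) ≠ ∅.

No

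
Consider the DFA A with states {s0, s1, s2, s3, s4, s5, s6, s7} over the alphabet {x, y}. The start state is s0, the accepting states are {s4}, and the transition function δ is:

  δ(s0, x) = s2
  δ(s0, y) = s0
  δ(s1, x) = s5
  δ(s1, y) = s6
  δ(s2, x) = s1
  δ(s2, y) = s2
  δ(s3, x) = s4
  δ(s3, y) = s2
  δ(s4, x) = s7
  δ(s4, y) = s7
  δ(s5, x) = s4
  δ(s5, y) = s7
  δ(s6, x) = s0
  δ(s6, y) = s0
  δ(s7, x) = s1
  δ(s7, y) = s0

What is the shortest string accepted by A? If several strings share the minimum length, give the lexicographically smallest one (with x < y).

A breadth-first search from s0 reaches an accepting state first via the path s0 → s2 → s1 → s5 → s4 on input xxxx.
No string of length < 4 is accepted (BFS exhausts all shorter strings without reaching an accepting state), and xxxx is the lexicographically least accepting string of length 4.

xxxx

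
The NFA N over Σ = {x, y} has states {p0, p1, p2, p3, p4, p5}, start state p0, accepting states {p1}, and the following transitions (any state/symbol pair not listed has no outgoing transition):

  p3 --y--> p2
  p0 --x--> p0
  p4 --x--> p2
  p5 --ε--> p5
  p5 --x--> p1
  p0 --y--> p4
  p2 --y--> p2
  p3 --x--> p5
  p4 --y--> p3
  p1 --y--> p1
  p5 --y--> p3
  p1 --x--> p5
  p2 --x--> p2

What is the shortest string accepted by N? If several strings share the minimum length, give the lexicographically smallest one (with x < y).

yyxx

A breadth-first search from p0 reaches an accepting state first via the path p0 → p4 → p3 → p5 → p1 on input yyxx.
No string of length < 4 is accepted (BFS exhausts all shorter strings without reaching an accepting state), and yyxx is the lexicographically least accepting string of length 4.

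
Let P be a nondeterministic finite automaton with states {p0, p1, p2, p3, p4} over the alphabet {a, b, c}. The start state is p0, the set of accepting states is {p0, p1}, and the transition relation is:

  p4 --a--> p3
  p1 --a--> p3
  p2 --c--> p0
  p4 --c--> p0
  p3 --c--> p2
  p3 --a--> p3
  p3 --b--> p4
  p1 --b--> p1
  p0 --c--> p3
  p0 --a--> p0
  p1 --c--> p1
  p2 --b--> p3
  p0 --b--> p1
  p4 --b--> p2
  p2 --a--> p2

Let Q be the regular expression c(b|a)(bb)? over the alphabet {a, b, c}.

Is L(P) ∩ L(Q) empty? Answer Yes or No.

Yes

Converting the expression Q to a DFA (subset construction, then merging equivalent states) gives the minimal DFA with states {q0, q1, q2, q3, q4, q5}, start state q0, accepting states {q3, q5} and transitions q0: a→q1, b→q1, c→q2; q1: a→q1, b→q1, c→q1; q2: a→q3, b→q3, c→q1; q3: a→q1, b→q4, c→q1; q4: a→q1, b→q5, c→q1; q5: a→q1, b→q1, c→q1.
Exploring the product automaton P × Q from the start pair (p0, q0), following both machines on each input symbol, reaches 13 state pairs: (p0, q0), (p0, q1), (p1, q1), (p3, q2), (p3, q1), (p3, q3), (p4, q3), (p2, q1), (p4, q1), (p4, q4), (p2, q4), (p2, q5), (p3, q5).
P accepts in {p0, p1} and Q accepts in {q3, q5}; no reachable pair has both components accepting, so no string drives both machines to acceptance simultaneously and L(P) ∩ L(Q) = ∅.
So no string is accepted by both, and the intersection is empty.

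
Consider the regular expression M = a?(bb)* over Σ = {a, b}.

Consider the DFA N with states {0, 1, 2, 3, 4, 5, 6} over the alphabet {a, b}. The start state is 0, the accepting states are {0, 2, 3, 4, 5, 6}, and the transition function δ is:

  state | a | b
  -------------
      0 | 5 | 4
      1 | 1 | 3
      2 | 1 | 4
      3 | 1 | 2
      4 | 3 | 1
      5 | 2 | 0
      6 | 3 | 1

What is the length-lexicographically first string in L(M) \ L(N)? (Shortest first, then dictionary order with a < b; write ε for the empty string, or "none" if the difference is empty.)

bb

The string bb is accepted by M but not by N.
No shorter string lies in the difference, and bb is the lexicographically first length-2 string in L(M) \ L(N).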